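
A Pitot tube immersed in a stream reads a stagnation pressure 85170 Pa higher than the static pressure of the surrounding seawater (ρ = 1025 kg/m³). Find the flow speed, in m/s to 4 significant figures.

v ≈ 12.89 m/s

Bernoulli between the free stream and the stagnation point: ½ρv² = P_stag − P_static.
v = √(2ΔP/ρ) = √(2·85170/1025) = 12.89 m/s.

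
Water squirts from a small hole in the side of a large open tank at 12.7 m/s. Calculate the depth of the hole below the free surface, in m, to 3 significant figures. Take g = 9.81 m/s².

Torricelli: v = √(2gh), so h = v²/(2g).
h = 12.7²/(2·9.81) = 161/19.62 = 8.22 m.

h ≈ 8.22 m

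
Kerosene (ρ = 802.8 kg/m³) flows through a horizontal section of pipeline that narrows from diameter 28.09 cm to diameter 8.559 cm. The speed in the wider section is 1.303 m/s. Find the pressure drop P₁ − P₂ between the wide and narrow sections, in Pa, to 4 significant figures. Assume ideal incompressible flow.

Mass conservation (A₁v₁ = A₂v₂) gives v₂ = 1.303 × 619.7/57.54 = 14.03 m/s.
Along the horizontal streamline, P + ½ρv² is constant.
P₁ − P₂ = ½·802.8·(14.03² − 1.303²) = ½·802.8·195.3 = 78380 Pa.

ΔP = 78380 Pa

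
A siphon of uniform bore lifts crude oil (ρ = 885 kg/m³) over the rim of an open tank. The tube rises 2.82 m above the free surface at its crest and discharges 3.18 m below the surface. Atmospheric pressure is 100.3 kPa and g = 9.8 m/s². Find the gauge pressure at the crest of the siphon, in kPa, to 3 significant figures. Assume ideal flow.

P_gauge ≈ -52.0 kPa

From the surface to the outlet (both open to atmosphere, surface at rest): v = √(2g·h_out) = √(2·9.8·3.18) = 7.89 m/s.
The bore is uniform, so the speed at the crest is the same v. Bernoulli surface→crest: P_atm = P_top + ½ρv² + ρg·h_top.
P_top = 100300 − ½·885·7.89² − 885·9.8·2.82 = 48300 Pa. So P_gauge = P_top − P_atm = -52000 Pa.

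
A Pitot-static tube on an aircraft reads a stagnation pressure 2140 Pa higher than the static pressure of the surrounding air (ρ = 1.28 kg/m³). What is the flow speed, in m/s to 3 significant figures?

v ≈ 57.8 m/s

The dynamic pressure equals the rise in static pressure at the stagnation point: ΔP = ½ρv².
v = √(2ΔP/ρ) = √(2·2140/1.28) = 57.8 m/s.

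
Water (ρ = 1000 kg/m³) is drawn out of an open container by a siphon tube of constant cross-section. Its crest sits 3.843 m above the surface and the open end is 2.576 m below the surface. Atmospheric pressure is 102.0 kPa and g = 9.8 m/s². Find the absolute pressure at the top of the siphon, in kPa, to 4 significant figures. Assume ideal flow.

Bernoulli surface→outlet gives ½v² = g·h_out, so v = √(2·9.8·2.576) = 7.106 m/s.
With constant cross-section the crest speed equals v; applying Bernoulli from the surface up to the crest, P_top = P_atm − ½ρv² − ρg·h_top.
P_top = 102000 − ½·1000·7.106² − 1000·9.8·3.843 = 39090 Pa.

P_top ≈ 39.09 kPa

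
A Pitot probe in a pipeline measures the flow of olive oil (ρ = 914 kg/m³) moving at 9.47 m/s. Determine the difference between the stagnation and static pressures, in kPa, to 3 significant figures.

The dynamic pressure equals the rise in static pressure at the stagnation point: ΔP = ½ρv².
ΔP = ½·914·9.47² = 41000 Pa.

ΔP = 41.0 kPa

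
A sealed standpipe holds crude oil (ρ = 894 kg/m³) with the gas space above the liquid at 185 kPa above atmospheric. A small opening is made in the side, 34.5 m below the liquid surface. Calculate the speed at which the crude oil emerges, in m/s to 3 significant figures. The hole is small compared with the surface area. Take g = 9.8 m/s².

33.0 m/s

Take point 1 at the surface (v₁ ≈ 0) and point 2 at the hole (at atmospheric pressure). Bernoulli: P₁ + ρg h = P_atm + ½ρv₂².
With P₁ − P_atm = 185000 Pa, v₂ = √(2gh + 2ΔP/ρ) = √(2·9.8·34.5 + 2·185000/894) = 33.0 m/s.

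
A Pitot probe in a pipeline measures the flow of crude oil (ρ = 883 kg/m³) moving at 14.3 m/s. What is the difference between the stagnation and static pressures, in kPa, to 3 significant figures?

ΔP = 90.3 kPa

The dynamic pressure equals the rise in static pressure at the stagnation point: ΔP = ½ρv².
ΔP = ½·883·14.3² = 90300 Pa.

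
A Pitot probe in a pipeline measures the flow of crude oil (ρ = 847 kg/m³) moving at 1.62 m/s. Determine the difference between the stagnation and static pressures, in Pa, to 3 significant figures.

The dynamic pressure equals the rise in static pressure at the stagnation point: ΔP = ½ρv².
ΔP = ½·847·1.62² = 1110 Pa.

ΔP ≈ 1110 Pa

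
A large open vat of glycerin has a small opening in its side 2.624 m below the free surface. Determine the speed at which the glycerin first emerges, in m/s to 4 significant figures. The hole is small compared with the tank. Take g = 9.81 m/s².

The surface is effectively still and both ends are open, so ½v² = gh and v = √(2·9.81·2.624) = 7.175 m/s.

7.175 m/s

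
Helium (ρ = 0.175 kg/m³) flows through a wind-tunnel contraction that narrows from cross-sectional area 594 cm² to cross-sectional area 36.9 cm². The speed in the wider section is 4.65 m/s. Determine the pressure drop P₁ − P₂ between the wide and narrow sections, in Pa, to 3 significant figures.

ΔP = 488 Pa

By continuity, v₂ = v₁·A₁/A₂ = 4.65·(594/36.9) = 74.9 m/s.
The pipe is horizontal, so Bernoulli reduces to P₁ + ½ρv₁² = P₂ + ½ρv₂².
P₁ − P₂ = ½·0.175·(74.9² − 4.65²) = ½·0.175·5580 = 488 Pa.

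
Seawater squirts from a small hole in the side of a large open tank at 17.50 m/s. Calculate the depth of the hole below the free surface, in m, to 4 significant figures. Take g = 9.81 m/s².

h ≈ 15.61 m

Torricelli: v = √(2gh), so h = v²/(2g).
h = 17.50²/(2·9.81) = 306.2/19.62 = 15.61 m.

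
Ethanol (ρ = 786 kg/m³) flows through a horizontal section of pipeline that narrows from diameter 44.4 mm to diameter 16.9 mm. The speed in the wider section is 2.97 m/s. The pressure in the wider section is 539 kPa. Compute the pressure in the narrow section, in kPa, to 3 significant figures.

By continuity, v₂ = v₁·A₁/A₂ = 2.97·(15.5/2.24) = 20.5 m/s.
With no height change, Bernoulli's equation is P₁ + ½ρv₁² = P₂ + ½ρv₂².
P₂ = P₁ − ½ρ(v₂² − v₁²) = 539000 − ½·786·(20.5² − 2.97²) = 539000 − 162000 = 377000 Pa.

P₂ = 377 kPa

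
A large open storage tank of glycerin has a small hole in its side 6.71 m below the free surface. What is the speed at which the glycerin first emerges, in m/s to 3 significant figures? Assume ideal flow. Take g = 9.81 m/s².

With the surface at rest and both surface and jet at atmospheric pressure, Bernoulli gives ρg h = ½ρv², so v = √(2gh) = √(2·9.81·6.71) = 11.5 m/s.

v ≈ 11.5 m/s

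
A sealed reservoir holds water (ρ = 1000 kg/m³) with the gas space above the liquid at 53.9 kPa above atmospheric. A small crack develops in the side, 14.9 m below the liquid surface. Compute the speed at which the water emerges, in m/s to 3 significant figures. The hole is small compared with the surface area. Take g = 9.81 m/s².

v = 20.0 m/s

Take point 1 at the surface (v₁ ≈ 0) and point 2 at the hole (at atmospheric pressure). Bernoulli: P₁ + ρg h = P_atm + ½ρv₂².
With P₁ − P_atm = 53900 Pa, v₂ = √(2gh + 2ΔP/ρ) = √(2·9.81·14.9 + 2·53900/1000) = 20.0 m/s.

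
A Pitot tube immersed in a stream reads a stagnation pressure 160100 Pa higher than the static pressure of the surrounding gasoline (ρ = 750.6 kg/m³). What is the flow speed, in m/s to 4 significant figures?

At the stagnation point the flow is brought to rest, so Bernoulli gives P_stag − P_static = ½ρv².
v = √(2ΔP/ρ) = √(2·160100/750.6) = 20.65 m/s.

20.65 m/s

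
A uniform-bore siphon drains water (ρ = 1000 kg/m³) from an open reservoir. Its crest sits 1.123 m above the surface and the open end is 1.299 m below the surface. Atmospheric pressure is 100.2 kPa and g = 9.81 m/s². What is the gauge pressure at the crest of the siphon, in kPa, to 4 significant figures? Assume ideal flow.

From the surface to the outlet (both open to atmosphere, surface at rest): v = √(2g·h_out) = √(2·9.81·1.299) = 5.048 m/s.
Continuity keeps v the same throughout the tube; from surface to crest, P_atm + 0 = P_top + ½ρv² + ρg·h_top.
P_top = 100200 − ½·1000·5.048² − 1000·9.81·1.123 = 76440 Pa. So P_gauge = P_top − P_atm = -23760 Pa.

P_gauge ≈ -23.76 kPa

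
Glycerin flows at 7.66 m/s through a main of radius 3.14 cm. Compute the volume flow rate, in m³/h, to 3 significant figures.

Q = A·v = 0.00310 m² × 7.66 m/s = 0.0237 m³/s.
Converting: 0.0237 m³/s × 3600 = 85.4 m³/h.

85.4 m³/h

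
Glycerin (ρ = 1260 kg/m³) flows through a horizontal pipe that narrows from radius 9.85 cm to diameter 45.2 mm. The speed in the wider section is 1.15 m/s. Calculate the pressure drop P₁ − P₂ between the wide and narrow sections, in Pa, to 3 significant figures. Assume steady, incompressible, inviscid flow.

Continuity gives A₁v₁ = A₂v₂, so v₂ = (305 cm²)/(16.0 cm²) × 1.15 m/s = 21.8 m/s.
Bernoulli (h₁ = h₂): P₁ − P₂ = ½ρ(v₂² − v₁²).
P₁ − P₂ = ½·1260·(21.8² − 1.15²) = ½·1260·476 = 300000 Pa.

ΔP ≈ 300000 Pa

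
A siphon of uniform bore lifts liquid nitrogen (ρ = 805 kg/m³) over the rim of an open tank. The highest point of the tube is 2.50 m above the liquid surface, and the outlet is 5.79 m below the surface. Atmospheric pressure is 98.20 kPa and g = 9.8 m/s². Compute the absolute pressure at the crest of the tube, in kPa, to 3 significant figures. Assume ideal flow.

32.8 kPa

The outlet speed comes from Torricelli: v = √(2g·5.79) = 10.7 m/s.
The bore is uniform, so the speed at the crest is the same v. Bernoulli surface→crest: P_atm = P_top + ½ρv² + ρg·h_top.
P_top = 98200 − ½·805·10.7² − 805·9.8·2.50 = 32800 Pa.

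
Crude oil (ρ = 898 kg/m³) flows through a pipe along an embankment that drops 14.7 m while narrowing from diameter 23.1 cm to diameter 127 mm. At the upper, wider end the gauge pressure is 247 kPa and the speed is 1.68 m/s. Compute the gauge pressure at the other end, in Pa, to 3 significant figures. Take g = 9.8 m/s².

By continuity, v₂ = v₁·A₁/A₂ = 1.68·(419/127) = 5.56 m/s.
Applying Bernoulli between the two ends and solving for P₂: P₂ = P₁ + ½ρ(v₁² − v₂²) − ρgΔh.
P₂ = 247000 + ½·898·(1.68² − 5.56²) − 898·9.8·(−14.7) = 247000 + (-12600) − (-129000) = 364000 Pa.

P₂ = 364000 Pa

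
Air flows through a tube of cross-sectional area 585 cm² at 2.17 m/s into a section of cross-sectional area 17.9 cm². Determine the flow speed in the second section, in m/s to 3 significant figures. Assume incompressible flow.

The volume flow rate is constant, so v₂ = (A₁/A₂)v₁ = (585/17.9)·2.17 = 70.9 m/s.

v₂ ≈ 70.9 m/s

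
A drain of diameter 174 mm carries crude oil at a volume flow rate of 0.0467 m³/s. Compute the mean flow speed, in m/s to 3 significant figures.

Q = 0.0467 m³/s = 0.0467 m³/s.
v = Q/A = 0.0467 / 0.0238 = 1.96 m/s.

v = 1.96 m/s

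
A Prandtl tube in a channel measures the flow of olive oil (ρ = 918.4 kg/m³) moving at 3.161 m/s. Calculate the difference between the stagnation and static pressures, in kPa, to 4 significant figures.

4.588 kPa

At the stagnation point the flow is brought to rest, so Bernoulli gives P_stag − P_static = ½ρv².
ΔP = ½·918.4·3.161² = 4588 Pa.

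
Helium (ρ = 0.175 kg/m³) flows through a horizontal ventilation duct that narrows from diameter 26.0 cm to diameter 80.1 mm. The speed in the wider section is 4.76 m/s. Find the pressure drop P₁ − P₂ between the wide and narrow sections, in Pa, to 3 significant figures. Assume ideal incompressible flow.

ΔP = 218 Pa

The volume flow rate is constant, so v₂ = (A₁/A₂)v₁ = (531/50.4)·4.76 = 50.2 m/s.
The pipe is horizontal, so Bernoulli reduces to P₁ + ½ρv₁² = P₂ + ½ρv₂².
P₁ − P₂ = ½·0.175·(50.2² − 4.76²) = ½·0.175·2490 = 218 Pa.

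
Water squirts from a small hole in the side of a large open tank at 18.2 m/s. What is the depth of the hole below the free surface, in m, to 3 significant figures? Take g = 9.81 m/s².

h = 16.9 m

Torricelli: v = √(2gh), so h = v²/(2g).
h = 18.2²/(2·9.81) = 331/19.62 = 16.9 m.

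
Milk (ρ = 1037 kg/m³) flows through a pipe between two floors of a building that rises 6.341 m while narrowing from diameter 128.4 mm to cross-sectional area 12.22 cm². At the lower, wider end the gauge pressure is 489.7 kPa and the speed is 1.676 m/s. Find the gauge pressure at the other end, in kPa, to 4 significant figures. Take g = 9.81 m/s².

Continuity gives A₁v₁ = A₂v₂, so v₂ = (129.5 cm²)/(12.22 cm²) × 1.676 m/s = 17.76 m/s.
Applying Bernoulli between the two ends and solving for P₂: P₂ = P₁ + ½ρ(v₁² − v₂²) − ρgΔh.
P₂ = 489700 + ½·1037·(1.676² − 17.76²) − 1037·9.81·(+6.341) = 489700 + (-162100) − (64510) = 263100 Pa.

263.1 kPa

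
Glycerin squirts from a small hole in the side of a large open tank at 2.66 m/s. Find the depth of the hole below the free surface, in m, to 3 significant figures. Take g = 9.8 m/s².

Torricelli: v = √(2gh), so h = v²/(2g).
h = 2.66²/(2·9.8) = 7.08/19.60 = 0.361 m.

h = 0.361 m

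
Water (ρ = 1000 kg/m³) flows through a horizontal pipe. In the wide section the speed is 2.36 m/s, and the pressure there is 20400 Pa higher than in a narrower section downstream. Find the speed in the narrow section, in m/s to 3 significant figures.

Along the level pipe P + ½ρv² is conserved, hence v₂² = v₁² + 2(P₁ − P₂)/ρ.
v₂ = √(2.36² + 2·20400/1000) = √(5.57 + 40.8) = 6.81 m/s.

6.81 m/s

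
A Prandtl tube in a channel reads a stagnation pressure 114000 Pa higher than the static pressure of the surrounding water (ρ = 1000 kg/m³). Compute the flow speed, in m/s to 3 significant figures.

v ≈ 15.1 m/s

Bernoulli between the free stream and the stagnation point: ½ρv² = P_stag − P_static.
v = √(2ΔP/ρ) = √(2·114000/1000) = 15.1 m/s.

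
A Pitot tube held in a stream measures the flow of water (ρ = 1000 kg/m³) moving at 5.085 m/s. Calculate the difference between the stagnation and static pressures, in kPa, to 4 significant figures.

ΔP = 12.93 kPa

The dynamic pressure equals the rise in static pressure at the stagnation point: ΔP = ½ρv².
ΔP = ½·1000·5.085² = 12930 Pa.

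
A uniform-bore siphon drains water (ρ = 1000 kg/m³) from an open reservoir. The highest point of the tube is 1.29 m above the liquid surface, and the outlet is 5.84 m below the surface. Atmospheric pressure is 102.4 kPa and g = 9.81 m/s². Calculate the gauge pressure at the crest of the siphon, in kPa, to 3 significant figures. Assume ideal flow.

-69.9 kPa

The outlet speed comes from Torricelli: v = √(2g·5.84) = 10.7 m/s.
The bore is uniform, so the speed at the crest is the same v. Bernoulli surface→crest: P_atm = P_top + ½ρv² + ρg·h_top.
P_top = 102400 − ½·1000·10.7² − 1000·9.81·1.29 = 32500 Pa. So P_gauge = P_top − P_atm = -69900 Pa.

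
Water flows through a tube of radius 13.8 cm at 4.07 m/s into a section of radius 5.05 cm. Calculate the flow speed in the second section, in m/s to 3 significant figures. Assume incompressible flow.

v₂ ≈ 30.4 m/s

Mass conservation (A₁v₁ = A₂v₂) gives v₂ = 4.07 × 598/80.1 = 30.4 m/s.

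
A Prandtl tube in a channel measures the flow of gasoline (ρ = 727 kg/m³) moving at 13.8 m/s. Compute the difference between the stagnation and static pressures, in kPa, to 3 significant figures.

69.2 kPa

At the stagnation point the flow is brought to rest, so Bernoulli gives P_stag − P_static = ½ρv².
ΔP = ½·727·13.8² = 69200 Pa.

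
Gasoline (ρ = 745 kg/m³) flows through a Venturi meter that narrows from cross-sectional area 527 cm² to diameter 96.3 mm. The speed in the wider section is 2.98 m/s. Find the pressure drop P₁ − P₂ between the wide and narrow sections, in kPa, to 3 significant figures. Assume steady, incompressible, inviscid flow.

ΔP = 170 kPa

Continuity gives A₁v₁ = A₂v₂, so v₂ = (527 cm²)/(72.8 cm²) × 2.98 m/s = 21.6 m/s.
With no height change, Bernoulli's equation is P₁ + ½ρv₁² = P₂ + ½ρv₂².
P₁ − P₂ = ½·745·(21.6² − 2.98²) = ½·745·456 = 170000 Pa.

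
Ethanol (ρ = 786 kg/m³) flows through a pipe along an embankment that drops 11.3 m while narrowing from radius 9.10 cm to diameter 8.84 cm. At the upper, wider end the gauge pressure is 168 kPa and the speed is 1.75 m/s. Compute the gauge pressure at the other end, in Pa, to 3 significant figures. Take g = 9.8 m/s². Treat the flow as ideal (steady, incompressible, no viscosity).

By continuity, v₂ = v₁·A₁/A₂ = 1.75·(260/61.4) = 7.42 m/s.
Energy conservation along the streamline gives P₂ = P₁ − ½ρ(v₂² − v₁²) − ρg(h₂ − h₁).
P₂ = 168000 + ½·786·(1.75² − 7.42²) − 786·9.8·(−11.3) = 168000 + (-20400) − (-87000) = 235000 Pa.

235000 Pa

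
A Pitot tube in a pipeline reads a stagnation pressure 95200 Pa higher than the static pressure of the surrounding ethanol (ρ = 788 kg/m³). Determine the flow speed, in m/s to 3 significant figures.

At the stagnation point the flow is brought to rest, so Bernoulli gives P_stag − P_static = ½ρv².
v = √(2ΔP/ρ) = √(2·95200/788) = 15.5 m/s.

15.5 m/s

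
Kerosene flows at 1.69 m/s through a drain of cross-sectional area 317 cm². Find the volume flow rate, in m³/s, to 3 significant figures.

Q = 0.0536 m³/s

Q = A·v = 0.0317 m² × 1.69 m/s = 0.0536 m³/s.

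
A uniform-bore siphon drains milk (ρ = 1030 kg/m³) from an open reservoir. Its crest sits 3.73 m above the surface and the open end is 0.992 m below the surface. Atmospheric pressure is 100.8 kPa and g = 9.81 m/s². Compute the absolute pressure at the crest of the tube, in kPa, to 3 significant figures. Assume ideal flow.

53.1 kPa

The outlet speed comes from Torricelli: v = √(2g·0.992) = 4.41 m/s.
The bore is uniform, so the speed at the crest is the same v. Bernoulli surface→crest: P_atm = P_top + ½ρv² + ρg·h_top.
P_top = 100800 − ½·1030·4.41² − 1030·9.81·3.73 = 53100 Pa.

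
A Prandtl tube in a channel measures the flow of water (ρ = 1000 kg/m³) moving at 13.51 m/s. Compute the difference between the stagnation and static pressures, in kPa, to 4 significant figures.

At the stagnation point the flow is brought to rest, so Bernoulli gives P_stag − P_static = ½ρv².
ΔP = ½·1000·13.51² = 91260 Pa.

ΔP ≈ 91.26 kPa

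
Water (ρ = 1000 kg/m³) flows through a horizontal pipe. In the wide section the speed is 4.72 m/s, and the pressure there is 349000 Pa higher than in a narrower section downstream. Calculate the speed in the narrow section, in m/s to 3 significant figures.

Along the level pipe P + ½ρv² is conserved, hence v₂² = v₁² + 2(P₁ − P₂)/ρ.
v₂ = √(4.72² + 2·349000/1000) = √(22.3 + 698) = 26.8 m/s.

v₂ ≈ 26.8 m/s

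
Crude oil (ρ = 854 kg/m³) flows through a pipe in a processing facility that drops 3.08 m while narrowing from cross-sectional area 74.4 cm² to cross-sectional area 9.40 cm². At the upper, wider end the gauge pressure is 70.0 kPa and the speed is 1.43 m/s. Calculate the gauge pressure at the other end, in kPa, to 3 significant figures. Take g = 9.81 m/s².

P₂ ≈ 42.0 kPa

The volume flow rate is constant, so v₂ = (A₁/A₂)v₁ = (74.4/9.40)·1.43 = 11.3 m/s.
Applying Bernoulli between the two ends and solving for P₂: P₂ = P₁ + ½ρ(v₁² − v₂²) − ρgΔh.
P₂ = 70000 + ½·854·(1.43² − 11.3²) − 854·9.81·(−3.08) = 70000 + (-53800) − (-25800) = 42000 Pa.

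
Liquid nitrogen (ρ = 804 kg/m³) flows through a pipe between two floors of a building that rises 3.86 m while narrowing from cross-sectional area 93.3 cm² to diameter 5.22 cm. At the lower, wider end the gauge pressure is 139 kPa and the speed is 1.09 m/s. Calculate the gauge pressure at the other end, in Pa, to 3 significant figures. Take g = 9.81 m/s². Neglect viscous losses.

100000 Pa

The volume flow rate is constant, so v₂ = (A₁/A₂)v₁ = (93.3/21.4)·1.09 = 4.75 m/s.
Energy conservation along the streamline gives P₂ = P₁ − ½ρ(v₂² − v₁²) − ρg(h₂ − h₁).
P₂ = 139000 + ½·804·(1.09² − 4.75²) − 804·9.81·(+3.86) = 139000 + (-8600) − (30400) = 100000 Pa.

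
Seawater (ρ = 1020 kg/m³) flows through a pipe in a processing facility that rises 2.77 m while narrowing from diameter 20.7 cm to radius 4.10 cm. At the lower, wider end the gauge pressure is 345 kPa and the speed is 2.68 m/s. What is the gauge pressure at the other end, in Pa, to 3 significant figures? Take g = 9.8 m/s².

By continuity, v₂ = v₁·A₁/A₂ = 2.68·(337/52.8) = 17.1 m/s.
Energy conservation along the streamline gives P₂ = P₁ − ½ρ(v₂² − v₁²) − ρg(h₂ − h₁).
P₂ = 345000 + ½·1020·(2.68² − 17.1²) − 1020·9.8·(+2.77) = 345000 + (-145000) − (27700) = 172000 Pa.

P₂ ≈ 172000 Pa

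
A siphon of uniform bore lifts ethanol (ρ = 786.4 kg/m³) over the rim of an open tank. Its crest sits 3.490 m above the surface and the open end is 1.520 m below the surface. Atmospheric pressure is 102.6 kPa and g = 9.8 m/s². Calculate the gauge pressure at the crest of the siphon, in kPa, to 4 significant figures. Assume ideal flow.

P_gauge ≈ -38.61 kPa

From the surface to the outlet (both open to atmosphere, surface at rest): v = √(2g·h_out) = √(2·9.8·1.520) = 5.458 m/s.
The bore is uniform, so the speed at the crest is the same v. Bernoulli surface→crest: P_atm = P_top + ½ρv² + ρg·h_top.
P_top = 102600 − ½·786.4·5.458² − 786.4·9.8·3.490 = 63990 Pa. So P_gauge = P_top − P_atm = -38610 Pa.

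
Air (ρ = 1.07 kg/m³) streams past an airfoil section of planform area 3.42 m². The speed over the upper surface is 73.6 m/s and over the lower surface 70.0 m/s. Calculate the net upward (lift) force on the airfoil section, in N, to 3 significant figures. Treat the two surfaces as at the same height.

The faster flow above has the lower pressure; Bernoulli (same height) gives ΔP = ½ρ(v_up² − v_low²).
ΔP = ½·1.07·(73.6² − 70.0²) = 277 Pa.
Lift = ΔP · A = 277 × 3.42 = 946 N.

F ≈ 946 N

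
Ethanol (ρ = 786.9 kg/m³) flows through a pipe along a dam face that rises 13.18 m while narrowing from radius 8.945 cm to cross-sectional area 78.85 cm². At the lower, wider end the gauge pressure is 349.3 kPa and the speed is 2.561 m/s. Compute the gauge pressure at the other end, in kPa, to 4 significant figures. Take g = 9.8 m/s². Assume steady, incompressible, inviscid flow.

The volume flow rate is constant, so v₂ = (A₁/A₂)v₁ = (251.4/78.85)·2.561 = 8.164 m/s.
Bernoulli: P₁ + ½ρv₁² + ρg h₁ = P₂ + ½ρv₂² + ρg h₂, so P₂ = P₁ + ½ρ(v₁² − v₂²) − ρg(h₂ − h₁).
P₂ = 349300 + ½·786.9·(2.561² − 8.164²) − 786.9·9.8·(+13.18) = 349300 + (-23650) − (101600) = 224000 Pa.

P₂ ≈ 224.0 kPa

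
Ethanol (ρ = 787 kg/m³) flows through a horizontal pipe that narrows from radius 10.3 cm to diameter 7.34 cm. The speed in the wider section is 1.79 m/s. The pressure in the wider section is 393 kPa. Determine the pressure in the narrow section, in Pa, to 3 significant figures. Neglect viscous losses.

P₂ ≈ 316000 Pa

Mass conservation (A₁v₁ = A₂v₂) gives v₂ = 1.79 × 333/42.3 = 14.1 m/s.
Bernoulli (h₁ = h₂): P₁ − P₂ = ½ρ(v₂² − v₁²).
P₂ = P₁ − ½ρ(v₂² − v₁²) = 393000 − ½·787·(14.1² − 1.79²) = 393000 − 77000 = 316000 Pa.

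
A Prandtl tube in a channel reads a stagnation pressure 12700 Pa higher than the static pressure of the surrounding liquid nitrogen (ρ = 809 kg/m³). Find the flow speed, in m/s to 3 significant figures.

At the stagnation point the flow is brought to rest, so Bernoulli gives P_stag − P_static = ½ρv².
v = √(2ΔP/ρ) = √(2·12700/809) = 5.60 m/s.

5.60 m/s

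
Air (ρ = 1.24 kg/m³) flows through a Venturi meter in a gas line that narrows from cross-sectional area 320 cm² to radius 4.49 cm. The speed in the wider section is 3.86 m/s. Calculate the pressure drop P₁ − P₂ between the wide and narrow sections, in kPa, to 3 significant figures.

Continuity gives A₁v₁ = A₂v₂, so v₂ = (320 cm²)/(63.3 cm²) × 3.86 m/s = 19.5 m/s.
The pipe is horizontal, so Bernoulli reduces to P₁ + ½ρv₁² = P₂ + ½ρv₂².
P₁ − P₂ = ½·1.24·(19.5² − 3.86²) = ½·1.24·365 = 227 Pa.

ΔP ≈ 0.227 kPa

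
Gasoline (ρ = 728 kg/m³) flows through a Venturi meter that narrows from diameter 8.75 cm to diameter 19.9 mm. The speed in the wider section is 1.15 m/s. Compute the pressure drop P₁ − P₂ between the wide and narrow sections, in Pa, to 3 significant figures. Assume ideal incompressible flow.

Mass conservation (A₁v₁ = A₂v₂) gives v₂ = 1.15 × 60.1/3.11 = 22.2 m/s.
With no height change, Bernoulli's equation is P₁ + ½ρv₁² = P₂ + ½ρv₂².
P₁ − P₂ = ½·728·(22.2² − 1.15²) = ½·728·493 = 179000 Pa.

ΔP ≈ 179000 Pa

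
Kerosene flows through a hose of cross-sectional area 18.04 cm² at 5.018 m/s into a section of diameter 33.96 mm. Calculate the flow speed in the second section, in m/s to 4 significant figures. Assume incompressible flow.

By continuity, v₂ = v₁·A₁/A₂ = 5.018·(18.04/9.058) = 9.994 m/s.

v₂ ≈ 9.994 m/s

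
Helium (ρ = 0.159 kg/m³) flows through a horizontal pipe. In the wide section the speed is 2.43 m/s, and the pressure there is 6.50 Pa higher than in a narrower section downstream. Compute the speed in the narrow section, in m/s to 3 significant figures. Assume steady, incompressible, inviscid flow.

v₂ ≈ 9.36 m/s

Horizontal Bernoulli: P₁ + ½ρv₁² = P₂ + ½ρv₂², so v₂² = v₁² + 2(P₁ − P₂)/ρ.
v₂ = √(2.43² + 2·6.50/0.159) = √(5.90 + 81.8) = 9.36 m/s.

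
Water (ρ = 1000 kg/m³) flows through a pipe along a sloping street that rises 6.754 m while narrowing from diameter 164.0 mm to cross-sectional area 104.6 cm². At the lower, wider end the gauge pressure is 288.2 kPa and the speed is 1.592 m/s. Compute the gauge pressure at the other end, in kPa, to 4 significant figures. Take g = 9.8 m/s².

P₂ = 218.1 kPa

Continuity gives A₁v₁ = A₂v₂, so v₂ = (211.2 cm²)/(104.6 cm²) × 1.592 m/s = 3.215 m/s.
Bernoulli: P₁ + ½ρv₁² + ρg h₁ = P₂ + ½ρv₂² + ρg h₂, so P₂ = P₁ + ½ρ(v₁² − v₂²) − ρg(h₂ − h₁).
P₂ = 288200 + ½·1000·(1.592² − 3.215²) − 1000·9.8·(+6.754) = 288200 + (-3901) − (66190) = 218100 Pa.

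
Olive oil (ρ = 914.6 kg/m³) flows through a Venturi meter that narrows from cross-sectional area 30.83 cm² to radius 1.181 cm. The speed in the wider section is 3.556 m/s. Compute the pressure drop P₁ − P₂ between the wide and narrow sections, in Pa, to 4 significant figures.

ΔP = 280500 Pa

Mass conservation (A₁v₁ = A₂v₂) gives v₂ = 3.556 × 30.83/4.382 = 25.02 m/s.
Along the horizontal streamline, P + ½ρv² is constant.
P₁ − P₂ = ½·914.6·(25.02² − 3.556²) = ½·914.6·613.4 = 280500 Pa.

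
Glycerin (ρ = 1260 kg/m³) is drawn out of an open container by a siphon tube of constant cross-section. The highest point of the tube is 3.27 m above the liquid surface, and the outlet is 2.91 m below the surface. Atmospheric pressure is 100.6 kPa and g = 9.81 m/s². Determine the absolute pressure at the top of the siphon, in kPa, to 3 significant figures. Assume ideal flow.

From the surface to the outlet (both open to atmosphere, surface at rest): v = √(2g·h_out) = √(2·9.81·2.91) = 7.56 m/s.
Continuity keeps v the same throughout the tube; from surface to crest, P_atm + 0 = P_top + ½ρv² + ρg·h_top.
P_top = 100600 − ½·1260·7.56² − 1260·9.81·3.27 = 24200 Pa.

P_top ≈ 24.2 kPa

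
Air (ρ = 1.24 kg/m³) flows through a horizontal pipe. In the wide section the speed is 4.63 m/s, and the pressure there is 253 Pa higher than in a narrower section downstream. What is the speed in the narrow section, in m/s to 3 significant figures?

Horizontal Bernoulli: P₁ + ½ρv₁² = P₂ + ½ρv₂², so v₂² = v₁² + 2(P₁ − P₂)/ρ.
v₂ = √(4.63² + 2·253/1.24) = √(21.4 + 408) = 20.7 m/s.

v₂ ≈ 20.7 m/s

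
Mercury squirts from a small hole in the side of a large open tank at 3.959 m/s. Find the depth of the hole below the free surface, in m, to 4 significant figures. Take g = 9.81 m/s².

h ≈ 0.7989 m

Torricelli: v = √(2gh), so h = v²/(2g).
h = 3.959²/(2·9.81) = 15.67/19.62 = 0.7989 m.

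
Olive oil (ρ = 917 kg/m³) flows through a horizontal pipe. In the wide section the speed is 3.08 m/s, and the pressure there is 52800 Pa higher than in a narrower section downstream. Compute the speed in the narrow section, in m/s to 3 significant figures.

Along the level pipe P + ½ρv² is conserved, hence v₂² = v₁² + 2(P₁ − P₂)/ρ.
v₂ = √(3.08² + 2·52800/917) = √(9.49 + 115) = 11.2 m/s.

11.2 m/s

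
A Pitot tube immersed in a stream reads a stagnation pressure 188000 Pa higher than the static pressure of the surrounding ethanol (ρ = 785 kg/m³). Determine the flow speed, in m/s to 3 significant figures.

At the stagnation point the flow is brought to rest, so Bernoulli gives P_stag − P_static = ½ρv².
v = √(2ΔP/ρ) = √(2·188000/785) = 21.9 m/s.

v ≈ 21.9 m/s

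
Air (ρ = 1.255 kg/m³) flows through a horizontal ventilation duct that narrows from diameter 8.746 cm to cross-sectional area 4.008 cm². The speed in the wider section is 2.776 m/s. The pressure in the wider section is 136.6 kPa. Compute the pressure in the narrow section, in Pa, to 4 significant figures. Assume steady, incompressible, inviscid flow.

Mass conservation (A₁v₁ = A₂v₂) gives v₂ = 2.776 × 60.08/4.008 = 41.61 m/s.
The pipe is horizontal, so Bernoulli reduces to P₁ + ½ρv₁² = P₂ + ½ρv₂².
P₂ = P₁ − ½ρ(v₂² − v₁²) = 136600 − ½·1.255·(41.61² − 2.776²) = 136600 − 1082 = 135500 Pa.

135500 Pa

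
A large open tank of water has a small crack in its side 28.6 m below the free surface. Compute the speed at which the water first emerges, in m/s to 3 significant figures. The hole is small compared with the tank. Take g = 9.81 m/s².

v ≈ 23.7 m/s

Bernoulli from surface to hole (P equal, v_surface ≈ 0): v = √(2gh) = √(2×9.81×28.6) = 23.7 m/s.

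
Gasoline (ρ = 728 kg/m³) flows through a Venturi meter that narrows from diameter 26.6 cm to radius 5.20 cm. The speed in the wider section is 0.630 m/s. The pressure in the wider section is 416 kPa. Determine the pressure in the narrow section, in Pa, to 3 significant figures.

By continuity, v₂ = v₁·A₁/A₂ = 0.630·(556/84.9) = 4.12 m/s.
With no height change, Bernoulli's equation is P₁ + ½ρv₁² = P₂ + ½ρv₂².
P₂ = P₁ − ½ρ(v₂² − v₁²) = 416000 − ½·728·(4.12² − 0.630²) = 416000 − 6040 = 410000 Pa.

410000 Pa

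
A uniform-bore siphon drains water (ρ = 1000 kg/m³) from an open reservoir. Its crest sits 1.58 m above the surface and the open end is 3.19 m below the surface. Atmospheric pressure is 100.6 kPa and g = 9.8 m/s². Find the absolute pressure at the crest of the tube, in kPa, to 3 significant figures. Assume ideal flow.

From the surface to the outlet (both open to atmosphere, surface at rest): v = √(2g·h_out) = √(2·9.8·3.19) = 7.91 m/s.
With constant cross-section the crest speed equals v; applying Bernoulli from the surface up to the crest, P_top = P_atm − ½ρv² − ρg·h_top.
P_top = 100600 − ½·1000·7.91² − 1000·9.8·1.58 = 53900 Pa.

P_top ≈ 53.9 kPa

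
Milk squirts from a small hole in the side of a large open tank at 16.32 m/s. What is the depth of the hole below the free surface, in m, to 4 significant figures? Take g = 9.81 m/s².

h ≈ 13.58 m

Torricelli: v = √(2gh), so h = v²/(2g).
h = 16.32²/(2·9.81) = 266.3/19.62 = 13.58 m.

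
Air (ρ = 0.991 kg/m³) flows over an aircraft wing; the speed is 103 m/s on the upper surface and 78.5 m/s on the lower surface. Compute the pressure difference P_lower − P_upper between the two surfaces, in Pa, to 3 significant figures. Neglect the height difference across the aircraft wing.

ΔP = 2200 Pa

Bernoulli (same height): P_lower − P_upper = ½ρ(v_upper² − v_lower²).
ΔP = ½·0.991·(103² − 78.5²) = 2200 Pa.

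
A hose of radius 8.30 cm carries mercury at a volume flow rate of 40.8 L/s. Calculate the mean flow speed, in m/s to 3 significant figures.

Q = 40.8 L/s = 0.0408 m³/s.
v = Q/A = 0.0408 / 0.0216 = 1.89 m/s.

v = 1.89 m/s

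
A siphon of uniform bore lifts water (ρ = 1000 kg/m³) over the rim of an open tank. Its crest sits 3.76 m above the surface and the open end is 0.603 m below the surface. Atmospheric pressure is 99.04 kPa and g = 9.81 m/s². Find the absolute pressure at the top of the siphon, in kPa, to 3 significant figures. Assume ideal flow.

Bernoulli surface→outlet gives ½v² = g·h_out, so v = √(2·9.81·0.603) = 3.44 m/s.
With constant cross-section the crest speed equals v; applying Bernoulli from the surface up to the crest, P_top = P_atm − ½ρv² − ρg·h_top.
P_top = 99040 − ½·1000·3.44² − 1000·9.81·3.76 = 56200 Pa.

P_top ≈ 56.2 kPa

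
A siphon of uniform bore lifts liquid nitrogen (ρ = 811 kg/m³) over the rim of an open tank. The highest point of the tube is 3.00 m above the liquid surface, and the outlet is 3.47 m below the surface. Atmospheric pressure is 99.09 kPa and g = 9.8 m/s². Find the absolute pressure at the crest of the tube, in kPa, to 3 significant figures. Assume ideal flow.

47.7 kPa

Bernoulli surface→outlet gives ½v² = g·h_out, so v = √(2·9.8·3.47) = 8.25 m/s.
The bore is uniform, so the speed at the crest is the same v. Bernoulli surface→crest: P_atm = P_top + ½ρv² + ρg·h_top.
P_top = 99090 − ½·811·8.25² − 811·9.8·3.00 = 47700 Pa.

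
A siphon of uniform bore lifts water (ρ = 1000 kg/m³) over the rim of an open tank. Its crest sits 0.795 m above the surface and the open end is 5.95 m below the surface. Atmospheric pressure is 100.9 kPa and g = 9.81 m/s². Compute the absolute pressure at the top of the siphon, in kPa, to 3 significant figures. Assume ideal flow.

From the surface to the outlet (both open to atmosphere, surface at rest): v = √(2g·h_out) = √(2·9.81·5.95) = 10.8 m/s.
With constant cross-section the crest speed equals v; applying Bernoulli from the surface up to the crest, P_top = P_atm − ½ρv² − ρg·h_top.
P_top = 100900 − ½·1000·10.8² − 1000·9.81·0.795 = 34700 Pa.

P_top ≈ 34.7 kPa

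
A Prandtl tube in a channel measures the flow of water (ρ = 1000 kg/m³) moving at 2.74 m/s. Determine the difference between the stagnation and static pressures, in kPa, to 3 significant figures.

The dynamic pressure equals the rise in static pressure at the stagnation point: ΔP = ½ρv².
ΔP = ½·1000·2.74² = 3750 Pa.

ΔP ≈ 3.75 kPa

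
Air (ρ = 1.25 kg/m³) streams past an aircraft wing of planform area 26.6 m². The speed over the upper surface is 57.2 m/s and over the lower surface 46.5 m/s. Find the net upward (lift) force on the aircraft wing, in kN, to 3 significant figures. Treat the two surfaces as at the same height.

F ≈ 18.4 kN

From P + ½ρv² = const at equal height, P_low − P_up = ½ρ(v_up² − v_low²).
ΔP = ½·1.25·(57.2² − 46.5²) = 693 Pa.
Lift = ΔP · A = 693 × 26.6 = 18400 N.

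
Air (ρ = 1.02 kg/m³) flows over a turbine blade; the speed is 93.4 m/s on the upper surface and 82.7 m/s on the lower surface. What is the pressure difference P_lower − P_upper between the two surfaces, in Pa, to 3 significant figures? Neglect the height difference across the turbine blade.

961 Pa

Bernoulli (same height): P_lower − P_upper = ½ρ(v_upper² − v_lower²).
ΔP = ½·1.02·(93.4² − 82.7²) = 961 Pa.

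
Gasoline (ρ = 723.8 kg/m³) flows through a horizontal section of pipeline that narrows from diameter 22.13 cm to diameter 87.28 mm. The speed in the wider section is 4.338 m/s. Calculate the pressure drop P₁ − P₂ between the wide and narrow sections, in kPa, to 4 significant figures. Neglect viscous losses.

274.7 kPa

The volume flow rate is constant, so v₂ = (A₁/A₂)v₁ = (384.6/59.83)·4.338 = 27.89 m/s.
With no height change, Bernoulli's equation is P₁ + ½ρv₁² = P₂ + ½ρv₂².
P₁ − P₂ = ½·723.8·(27.89² − 4.338²) = ½·723.8·758.9 = 274700 Pa.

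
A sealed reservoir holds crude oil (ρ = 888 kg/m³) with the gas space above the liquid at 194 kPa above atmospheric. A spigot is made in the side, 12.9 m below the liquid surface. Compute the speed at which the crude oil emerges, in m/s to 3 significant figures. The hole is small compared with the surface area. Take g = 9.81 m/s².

Take point 1 at the surface (v₁ ≈ 0) and point 2 at the hole (at atmospheric pressure). Bernoulli: P₁ + ρg h = P_atm + ½ρv₂².
With P₁ − P_atm = 194000 Pa, v₂ = √(2gh + 2ΔP/ρ) = √(2·9.81·12.9 + 2·194000/888) = 26.3 m/s.

v ≈ 26.3 m/s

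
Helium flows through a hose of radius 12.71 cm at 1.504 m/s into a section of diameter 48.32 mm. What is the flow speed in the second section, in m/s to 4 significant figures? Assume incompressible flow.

Continuity gives A₁v₁ = A₂v₂, so v₂ = (507.5 cm²)/(18.34 cm²) × 1.504 m/s = 41.62 m/s.

v₂ = 41.62 m/s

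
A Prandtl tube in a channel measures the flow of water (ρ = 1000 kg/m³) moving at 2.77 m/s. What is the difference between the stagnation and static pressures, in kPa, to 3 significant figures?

ΔP = 3.84 kPa

Bernoulli between the free stream and the stagnation point: ½ρv² = P_stag − P_static.
ΔP = ½·1000·2.77² = 3840 Pa.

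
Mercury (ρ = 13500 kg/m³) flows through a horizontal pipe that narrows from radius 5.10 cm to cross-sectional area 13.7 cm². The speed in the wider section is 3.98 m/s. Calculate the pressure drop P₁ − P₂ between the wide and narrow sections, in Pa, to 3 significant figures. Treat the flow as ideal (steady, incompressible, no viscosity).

3700000 Pa

Mass conservation (A₁v₁ = A₂v₂) gives v₂ = 3.98 × 81.7/13.7 = 23.7 m/s.
With no height change, Bernoulli's equation is P₁ + ½ρv₁² = P₂ + ½ρv₂².
P₁ − P₂ = ½·13500·(23.7² − 3.98²) = ½·13500·548 = 3700000 Pa.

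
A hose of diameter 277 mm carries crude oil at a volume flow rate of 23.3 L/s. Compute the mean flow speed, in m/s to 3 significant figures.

Q = 23.3 L/s = 0.0233 m³/s.
v = Q/A = 0.0233 / 0.0603 = 0.387 m/s.

v = 0.387 m/s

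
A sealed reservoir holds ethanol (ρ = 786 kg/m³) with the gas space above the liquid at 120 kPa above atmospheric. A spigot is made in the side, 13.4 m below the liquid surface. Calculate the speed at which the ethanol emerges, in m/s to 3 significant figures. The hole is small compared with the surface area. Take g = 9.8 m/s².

Take point 1 at the surface (v₁ ≈ 0) and point 2 at the hole (at atmospheric pressure). Bernoulli: P₁ + ρg h = P_atm + ½ρv₂².
With P₁ − P_atm = 120000 Pa, v₂ = √(2gh + 2ΔP/ρ) = √(2·9.8·13.4 + 2·120000/786) = 23.8 m/s.

v = 23.8 m/s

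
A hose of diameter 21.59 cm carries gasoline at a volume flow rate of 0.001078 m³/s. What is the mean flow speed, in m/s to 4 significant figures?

v = 0.02945 m/s

Q = 0.001078 m³/s = 0.001078 m³/s.
v = Q/A = 0.001078 / 0.03661 = 0.02945 m/s.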